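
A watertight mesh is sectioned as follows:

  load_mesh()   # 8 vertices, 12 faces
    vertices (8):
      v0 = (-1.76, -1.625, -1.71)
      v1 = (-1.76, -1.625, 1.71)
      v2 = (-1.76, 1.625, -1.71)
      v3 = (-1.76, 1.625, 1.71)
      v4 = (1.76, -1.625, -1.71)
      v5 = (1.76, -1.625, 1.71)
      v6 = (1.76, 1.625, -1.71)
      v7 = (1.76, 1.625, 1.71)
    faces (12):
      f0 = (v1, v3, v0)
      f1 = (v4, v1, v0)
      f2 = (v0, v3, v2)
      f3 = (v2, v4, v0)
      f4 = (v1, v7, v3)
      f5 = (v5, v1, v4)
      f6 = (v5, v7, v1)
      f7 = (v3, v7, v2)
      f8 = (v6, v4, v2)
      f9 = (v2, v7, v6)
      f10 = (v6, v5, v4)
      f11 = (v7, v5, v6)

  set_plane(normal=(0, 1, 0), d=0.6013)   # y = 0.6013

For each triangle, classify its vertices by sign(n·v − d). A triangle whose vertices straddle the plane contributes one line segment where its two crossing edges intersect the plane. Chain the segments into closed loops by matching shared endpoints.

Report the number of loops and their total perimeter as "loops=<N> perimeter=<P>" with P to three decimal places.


Straddling triangles (8 of 12):
  (v1,v3,v0) [-+-] → (-1.76, 0.6013, 1.71)–(-1.76, 0.6013, 0.632753)  len=1.0772
  (v0,v3,v2) [-++] → (-1.76, 0.6013, 0.632753)–(-1.76, 0.6013, -1.71)  len=2.3428
  (v2,v4,v0) [+--] → (-0.651254, 0.6013, -1.71)–(-1.76, 0.6013, -1.71)  len=1.1087
  (v1,v7,v3) [-++] → (0.651254, 0.6013, 1.71)–(-1.76, 0.6013, 1.71)  len=2.4113
  (v5,v7,v1) [-+-] → (1.76, 0.6013, 1.71)–(0.651254, 0.6013, 1.71)  len=1.1087
  (v6,v4,v2) [+-+] → (1.76, 0.6013, -1.71)–(-0.651254, 0.6013, -1.71)  len=2.4113
  (v6,v5,v4) [+--] → (1.76, 0.6013, -0.632753)–(1.76, 0.6013, -1.71)  len=1.0772
  (v7,v5,v6) [+-+] → (1.76, 0.6013, 1.71)–(1.76, 0.6013, -0.632753)  len=2.3428

Chained into 1 loop(s):
  loop 1: 8 segments, perimeter = 13.8800
Total perimeter = 13.880

loops=1 perimeter=13.880


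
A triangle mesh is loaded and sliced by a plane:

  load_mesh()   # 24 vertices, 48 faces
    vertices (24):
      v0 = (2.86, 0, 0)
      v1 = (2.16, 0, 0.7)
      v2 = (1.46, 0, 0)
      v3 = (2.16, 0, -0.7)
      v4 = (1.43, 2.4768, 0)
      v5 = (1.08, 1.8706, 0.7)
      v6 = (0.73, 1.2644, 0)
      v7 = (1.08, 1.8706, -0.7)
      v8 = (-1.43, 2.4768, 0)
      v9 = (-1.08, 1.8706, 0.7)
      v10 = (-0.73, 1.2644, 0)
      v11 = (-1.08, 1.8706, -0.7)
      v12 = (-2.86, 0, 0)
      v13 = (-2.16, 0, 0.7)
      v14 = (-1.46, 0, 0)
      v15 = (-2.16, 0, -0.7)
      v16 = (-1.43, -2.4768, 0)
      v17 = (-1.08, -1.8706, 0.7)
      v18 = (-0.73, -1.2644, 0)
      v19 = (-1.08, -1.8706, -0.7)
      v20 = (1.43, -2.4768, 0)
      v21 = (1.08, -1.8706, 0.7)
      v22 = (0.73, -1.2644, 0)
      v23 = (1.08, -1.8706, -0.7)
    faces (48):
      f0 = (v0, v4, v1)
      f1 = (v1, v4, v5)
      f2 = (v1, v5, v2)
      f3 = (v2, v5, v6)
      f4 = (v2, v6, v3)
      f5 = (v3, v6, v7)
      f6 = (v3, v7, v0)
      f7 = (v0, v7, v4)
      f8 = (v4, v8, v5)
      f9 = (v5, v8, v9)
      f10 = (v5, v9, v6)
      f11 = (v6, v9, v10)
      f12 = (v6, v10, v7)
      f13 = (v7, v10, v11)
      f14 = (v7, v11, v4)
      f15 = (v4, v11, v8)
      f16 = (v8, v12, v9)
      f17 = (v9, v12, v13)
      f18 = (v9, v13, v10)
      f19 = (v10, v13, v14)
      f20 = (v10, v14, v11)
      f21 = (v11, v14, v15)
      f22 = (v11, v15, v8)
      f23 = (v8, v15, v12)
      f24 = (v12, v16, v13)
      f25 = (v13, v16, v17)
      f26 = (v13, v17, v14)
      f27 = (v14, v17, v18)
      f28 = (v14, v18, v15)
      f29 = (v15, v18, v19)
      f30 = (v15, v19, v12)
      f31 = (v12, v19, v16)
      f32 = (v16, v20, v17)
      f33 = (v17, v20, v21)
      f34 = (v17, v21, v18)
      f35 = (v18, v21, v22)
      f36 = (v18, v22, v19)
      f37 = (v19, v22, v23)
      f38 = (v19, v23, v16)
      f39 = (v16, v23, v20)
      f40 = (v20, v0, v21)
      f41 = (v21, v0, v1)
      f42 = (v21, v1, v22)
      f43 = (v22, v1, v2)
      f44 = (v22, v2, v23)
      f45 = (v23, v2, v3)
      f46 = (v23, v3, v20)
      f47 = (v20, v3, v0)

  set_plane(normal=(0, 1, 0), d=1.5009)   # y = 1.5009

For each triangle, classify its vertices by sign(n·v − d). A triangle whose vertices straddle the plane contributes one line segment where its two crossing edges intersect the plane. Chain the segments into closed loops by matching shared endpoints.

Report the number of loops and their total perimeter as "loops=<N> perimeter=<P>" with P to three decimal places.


loops=1 perimeter=9.841

Straddling triangles (18 of 48):
  (v0,v4,v1) [-+-] → (1.99344, 1.5009, 0)–(1.71763, 1.5009, 0.275812)  len=0.3901
  (v1,v4,v5) [-++] → (1.71763, 1.5009, 0.275812)–(1.29345, 1.5009, 0.7)  len=0.5999
  (v1,v5,v2) [-+-] → (1.29345, 1.5009, 0.7)–(1.1551, 1.5009, 0.561654)  len=0.1957
  (v2,v5,v6) [-+-] → (1.1551, 1.5009, 0.561654)–(0.866547, 1.5009, 0.273095)  len=0.4081
  (v3,v6,v7) [--+] → (0.866547, 1.5009, -0.273095)–(1.29345, 1.5009, -0.7)  len=0.6037
  (v3,v7,v0) [-+-] → (1.29345, 1.5009, -0.7)–(1.43179, 1.5009, -0.561654)  len=0.1957
  (v0,v7,v4) [-++] → (1.43179, 1.5009, -0.561654)–(1.99344, 1.5009, 0)  len=0.7943
  (v5,v9,v6) [++-] → (0.0238552, 1.5009, 0.273095)–(0.866547, 1.5009, 0.273095)  len=0.8427
  (v6,v9,v10) [-+-] → (0.0238552, 1.5009, 0.273095)–(-0.866547, 1.5009, 0.273095)  len=0.8904
  (v6,v10,v7) [--+] → (-0.0238552, 1.5009, -0.273095)–(0.866547, 1.5009, -0.273095)  len=0.8904
  (v7,v10,v11) [+-+] → (-0.0238552, 1.5009, -0.273095)–(-0.866547, 1.5009, -0.273095)  len=0.8427
  (v8,v12,v9) [+-+] → (-1.99344, 1.5009, 0)–(-1.43179, 1.5009, 0.561654)  len=0.7943
  (v9,v12,v13) [+--] → (-1.43179, 1.5009, 0.561654)–(-1.29345, 1.5009, 0.7)  len=0.1957
  (v9,v13,v10) [+--] → (-1.29345, 1.5009, 0.7)–(-0.866547, 1.5009, 0.273095)  len=0.6037
  (v10,v14,v11) [--+] → (-1.1551, 1.5009, -0.561654)–(-0.866547, 1.5009, -0.273095)  len=0.4081
  (v11,v14,v15) [+--] → (-1.1551, 1.5009, -0.561654)–(-1.29345, 1.5009, -0.7)  len=0.1957
  (v11,v15,v8) [+-+] → (-1.29345, 1.5009, -0.7)–(-1.71763, 1.5009, -0.275812)  len=0.5999
  (v8,v15,v12) [+--] → (-1.71763, 1.5009, -0.275812)–(-1.99344, 1.5009, 0)  len=0.3901

Chained into 1 loop(s):
  loop 1: 18 segments, perimeter = 9.8409
Total perimeter = 9.841


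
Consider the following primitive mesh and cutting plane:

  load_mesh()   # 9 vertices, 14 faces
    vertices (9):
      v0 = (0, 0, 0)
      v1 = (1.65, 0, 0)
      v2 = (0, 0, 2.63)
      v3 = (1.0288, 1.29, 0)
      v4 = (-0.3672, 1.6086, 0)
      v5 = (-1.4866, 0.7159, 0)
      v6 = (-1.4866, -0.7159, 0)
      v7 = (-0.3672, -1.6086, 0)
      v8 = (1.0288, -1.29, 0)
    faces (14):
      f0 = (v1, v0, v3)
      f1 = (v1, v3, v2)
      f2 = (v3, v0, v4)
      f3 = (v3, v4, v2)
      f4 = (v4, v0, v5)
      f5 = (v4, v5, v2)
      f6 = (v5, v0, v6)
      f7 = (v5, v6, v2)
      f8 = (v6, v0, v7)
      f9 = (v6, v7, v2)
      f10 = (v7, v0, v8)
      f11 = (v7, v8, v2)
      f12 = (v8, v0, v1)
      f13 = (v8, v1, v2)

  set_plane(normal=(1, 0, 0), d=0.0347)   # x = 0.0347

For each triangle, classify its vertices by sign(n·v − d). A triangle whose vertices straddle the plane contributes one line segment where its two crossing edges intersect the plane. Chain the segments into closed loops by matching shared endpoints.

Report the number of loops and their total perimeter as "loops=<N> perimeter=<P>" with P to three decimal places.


Straddling triangles (8 of 14):
  (v1,v0,v3) [+-+] → (0.0347, 0, 0)–(0.0347, 0.0435099, 0)  len=0.0435
  (v1,v3,v2) [++-] → (0.0347, 0.0435099, 2.54129)–(0.0347, 0, 2.57469)  len=0.0548
  (v3,v0,v4) [+--] → (0.0347, 0.0435099, 0)–(0.0347, 1.51688, 0)  len=1.4734
  (v3,v4,v2) [+--] → (0.0347, 1.51688, 0)–(0.0347, 0.0435099, 2.54129)  len=2.9375
  (v7,v0,v8) [--+] → (0.0347, -0.0435099, 0)–(0.0347, -1.51688, 0)  len=1.4734
  (v7,v8,v2) [-+-] → (0.0347, -1.51688, 0)–(0.0347, -0.0435099, 2.54129)  len=2.9375
  (v8,v0,v1) [+-+] → (0.0347, -0.0435099, 0)–(0.0347, 0, 0)  len=0.0435
  (v8,v1,v2) [++-] → (0.0347, 0, 2.57469)–(0.0347, -0.0435099, 2.54129)  len=0.0548

Chained into 1 loop(s):
  loop 1: 8 segments, perimeter = 9.0185
Total perimeter = 9.018

loops=1 perimeter=9.018


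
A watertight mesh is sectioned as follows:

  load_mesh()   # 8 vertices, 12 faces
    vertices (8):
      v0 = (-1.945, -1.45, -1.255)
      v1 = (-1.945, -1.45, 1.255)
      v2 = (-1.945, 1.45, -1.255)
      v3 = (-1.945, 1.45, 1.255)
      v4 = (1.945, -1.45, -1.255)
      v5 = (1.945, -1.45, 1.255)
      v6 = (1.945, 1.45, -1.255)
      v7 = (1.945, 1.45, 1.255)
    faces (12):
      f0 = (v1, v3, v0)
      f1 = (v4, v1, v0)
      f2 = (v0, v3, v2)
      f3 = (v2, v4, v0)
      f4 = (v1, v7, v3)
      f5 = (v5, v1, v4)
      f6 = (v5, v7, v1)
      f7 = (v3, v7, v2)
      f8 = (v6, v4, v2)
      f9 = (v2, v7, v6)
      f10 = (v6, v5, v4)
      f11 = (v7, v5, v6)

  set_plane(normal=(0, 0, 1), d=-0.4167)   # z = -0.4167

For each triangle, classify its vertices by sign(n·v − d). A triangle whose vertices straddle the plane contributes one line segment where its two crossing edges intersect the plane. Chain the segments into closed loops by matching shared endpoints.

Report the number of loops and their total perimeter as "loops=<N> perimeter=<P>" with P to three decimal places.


loops=1 perimeter=13.580

Straddling triangles (8 of 12):
  (v1,v3,v0) [++-] → (-1.945, -0.481446, -0.4167)–(-1.945, -1.45, -0.4167)  len=0.9686
  (v4,v1,v0) [-+-] → (0.645802, -1.45, -0.4167)–(-1.945, -1.45, -0.4167)  len=2.5908
  (v0,v3,v2) [-+-] → (-1.945, -0.481446, -0.4167)–(-1.945, 1.45, -0.4167)  len=1.9314
  (v5,v1,v4) [++-] → (0.645802, -1.45, -0.4167)–(1.945, -1.45, -0.4167)  len=1.2992
  (v3,v7,v2) [++-] → (-0.645802, 1.45, -0.4167)–(-1.945, 1.45, -0.4167)  len=1.2992
  (v2,v7,v6) [-+-] → (-0.645802, 1.45, -0.4167)–(1.945, 1.45, -0.4167)  len=2.5908
  (v6,v5,v4) [-+-] → (1.945, 0.481446, -0.4167)–(1.945, -1.45, -0.4167)  len=1.9314
  (v7,v5,v6) [++-] → (1.945, 0.481446, -0.4167)–(1.945, 1.45, -0.4167)  len=0.9686

Chained into 1 loop(s):
  loop 1: 8 segments, perimeter = 13.5800
Total perimeter = 13.580


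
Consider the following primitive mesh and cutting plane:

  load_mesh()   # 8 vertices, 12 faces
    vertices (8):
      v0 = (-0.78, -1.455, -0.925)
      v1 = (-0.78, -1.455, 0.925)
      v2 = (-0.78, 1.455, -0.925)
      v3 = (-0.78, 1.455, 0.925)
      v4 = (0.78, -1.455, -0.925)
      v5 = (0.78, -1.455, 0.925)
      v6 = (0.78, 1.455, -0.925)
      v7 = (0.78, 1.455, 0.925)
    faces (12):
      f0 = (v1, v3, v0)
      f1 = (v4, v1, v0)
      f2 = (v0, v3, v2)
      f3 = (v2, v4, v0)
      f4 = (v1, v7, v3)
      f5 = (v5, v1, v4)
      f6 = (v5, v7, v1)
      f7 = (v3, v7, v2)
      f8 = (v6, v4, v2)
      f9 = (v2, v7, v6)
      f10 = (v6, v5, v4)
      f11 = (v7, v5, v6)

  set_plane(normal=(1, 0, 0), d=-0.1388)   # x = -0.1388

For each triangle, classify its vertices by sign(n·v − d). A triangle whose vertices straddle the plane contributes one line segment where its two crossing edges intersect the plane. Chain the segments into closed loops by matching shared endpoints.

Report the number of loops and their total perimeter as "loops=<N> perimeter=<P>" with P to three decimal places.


Straddling triangles (8 of 12):
  (v4,v1,v0) [+--] → (-0.1388, -1.455, 0.164603)–(-0.1388, -1.455, -0.925)  len=1.0896
  (v2,v4,v0) [-+-] → (-0.1388, 0.258915, -0.925)–(-0.1388, -1.455, -0.925)  len=1.7139
  (v1,v7,v3) [-+-] → (-0.1388, -0.258915, 0.925)–(-0.1388, 1.455, 0.925)  len=1.7139
  (v5,v1,v4) [+-+] → (-0.1388, -1.455, 0.925)–(-0.1388, -1.455, 0.164603)  len=0.7604
  (v5,v7,v1) [++-] → (-0.1388, -0.258915, 0.925)–(-0.1388, -1.455, 0.925)  len=1.1961
  (v3,v7,v2) [-+-] → (-0.1388, 1.455, 0.925)–(-0.1388, 1.455, -0.164603)  len=1.0896
  (v6,v4,v2) [++-] → (-0.1388, 0.258915, -0.925)–(-0.1388, 1.455, -0.925)  len=1.1961
  (v2,v7,v6) [-++] → (-0.1388, 1.455, -0.164603)–(-0.1388, 1.455, -0.925)  len=0.7604

Chained into 1 loop(s):
  loop 1: 8 segments, perimeter = 9.5200
Total perimeter = 9.520

loops=1 perimeter=9.520


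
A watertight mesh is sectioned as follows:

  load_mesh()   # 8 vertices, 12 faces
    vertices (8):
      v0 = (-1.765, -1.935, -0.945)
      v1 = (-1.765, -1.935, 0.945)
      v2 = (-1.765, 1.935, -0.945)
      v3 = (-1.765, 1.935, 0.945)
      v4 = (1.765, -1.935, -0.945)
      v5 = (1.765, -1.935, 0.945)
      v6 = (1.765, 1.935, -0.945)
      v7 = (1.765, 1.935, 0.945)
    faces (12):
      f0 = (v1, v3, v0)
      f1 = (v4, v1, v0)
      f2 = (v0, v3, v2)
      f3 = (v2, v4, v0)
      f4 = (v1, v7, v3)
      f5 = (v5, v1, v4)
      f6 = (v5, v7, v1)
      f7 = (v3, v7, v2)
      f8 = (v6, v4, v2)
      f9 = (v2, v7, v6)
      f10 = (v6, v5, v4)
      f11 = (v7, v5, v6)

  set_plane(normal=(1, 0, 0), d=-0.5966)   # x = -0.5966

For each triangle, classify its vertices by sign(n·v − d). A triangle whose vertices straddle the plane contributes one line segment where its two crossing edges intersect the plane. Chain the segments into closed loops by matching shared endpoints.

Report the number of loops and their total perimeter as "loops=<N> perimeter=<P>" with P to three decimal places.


loops=1 perimeter=11.520

Straddling triangles (8 of 12):
  (v4,v1,v0) [+--] → (-0.5966, -1.935, 0.319426)–(-0.5966, -1.935, -0.945)  len=1.2644
  (v2,v4,v0) [-+-] → (-0.5966, 0.654063, -0.945)–(-0.5966, -1.935, -0.945)  len=2.5891
  (v1,v7,v3) [-+-] → (-0.5966, -0.654063, 0.945)–(-0.5966, 1.935, 0.945)  len=2.5891
  (v5,v1,v4) [+-+] → (-0.5966, -1.935, 0.945)–(-0.5966, -1.935, 0.319426)  len=0.6256
  (v5,v7,v1) [++-] → (-0.5966, -0.654063, 0.945)–(-0.5966, -1.935, 0.945)  len=1.2809
  (v3,v7,v2) [-+-] → (-0.5966, 1.935, 0.945)–(-0.5966, 1.935, -0.319426)  len=1.2644
  (v6,v4,v2) [++-] → (-0.5966, 0.654063, -0.945)–(-0.5966, 1.935, -0.945)  len=1.2809
  (v2,v7,v6) [-++] → (-0.5966, 1.935, -0.319426)–(-0.5966, 1.935, -0.945)  len=0.6256

Chained into 1 loop(s):
  loop 1: 8 segments, perimeter = 11.5200
Total perimeter = 11.520


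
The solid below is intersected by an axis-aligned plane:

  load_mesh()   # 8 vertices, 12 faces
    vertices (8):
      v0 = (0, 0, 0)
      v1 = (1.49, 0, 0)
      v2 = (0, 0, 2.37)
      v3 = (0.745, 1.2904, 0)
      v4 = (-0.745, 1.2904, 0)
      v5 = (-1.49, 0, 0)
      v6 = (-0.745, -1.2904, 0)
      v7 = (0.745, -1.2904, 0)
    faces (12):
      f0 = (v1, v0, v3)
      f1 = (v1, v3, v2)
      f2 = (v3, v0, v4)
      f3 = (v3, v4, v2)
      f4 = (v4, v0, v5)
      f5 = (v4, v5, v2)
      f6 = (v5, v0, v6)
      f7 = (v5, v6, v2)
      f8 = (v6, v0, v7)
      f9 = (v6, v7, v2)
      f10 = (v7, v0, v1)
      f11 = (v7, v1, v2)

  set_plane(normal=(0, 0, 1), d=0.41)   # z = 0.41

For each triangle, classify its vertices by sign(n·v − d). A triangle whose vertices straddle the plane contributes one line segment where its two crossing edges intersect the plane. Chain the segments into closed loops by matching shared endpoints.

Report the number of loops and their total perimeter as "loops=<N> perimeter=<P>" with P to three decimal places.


loops=1 perimeter=7.393

Straddling triangles (6 of 12):
  (v1,v3,v2) [--+] → (0.616118, 1.06717, 0.41)–(1.23224, 0, 0.41)  len=1.2323
  (v3,v4,v2) [--+] → (-0.616118, 1.06717, 0.41)–(0.616118, 1.06717, 0.41)  len=1.2322
  (v4,v5,v2) [--+] → (-1.23224, 0, 0.41)–(-0.616118, 1.06717, 0.41)  len=1.2323
  (v5,v6,v2) [--+] → (-0.616118, -1.06717, 0.41)–(-1.23224, 0, 0.41)  len=1.2323
  (v6,v7,v2) [--+] → (0.616118, -1.06717, 0.41)–(-0.616118, -1.06717, 0.41)  len=1.2322
  (v7,v1,v2) [--+] → (1.23224, 0, 0.41)–(0.616118, -1.06717, 0.41)  len=1.2323

Chained into 1 loop(s):
  loop 1: 6 segments, perimeter = 7.3935
Total perimeter = 7.393


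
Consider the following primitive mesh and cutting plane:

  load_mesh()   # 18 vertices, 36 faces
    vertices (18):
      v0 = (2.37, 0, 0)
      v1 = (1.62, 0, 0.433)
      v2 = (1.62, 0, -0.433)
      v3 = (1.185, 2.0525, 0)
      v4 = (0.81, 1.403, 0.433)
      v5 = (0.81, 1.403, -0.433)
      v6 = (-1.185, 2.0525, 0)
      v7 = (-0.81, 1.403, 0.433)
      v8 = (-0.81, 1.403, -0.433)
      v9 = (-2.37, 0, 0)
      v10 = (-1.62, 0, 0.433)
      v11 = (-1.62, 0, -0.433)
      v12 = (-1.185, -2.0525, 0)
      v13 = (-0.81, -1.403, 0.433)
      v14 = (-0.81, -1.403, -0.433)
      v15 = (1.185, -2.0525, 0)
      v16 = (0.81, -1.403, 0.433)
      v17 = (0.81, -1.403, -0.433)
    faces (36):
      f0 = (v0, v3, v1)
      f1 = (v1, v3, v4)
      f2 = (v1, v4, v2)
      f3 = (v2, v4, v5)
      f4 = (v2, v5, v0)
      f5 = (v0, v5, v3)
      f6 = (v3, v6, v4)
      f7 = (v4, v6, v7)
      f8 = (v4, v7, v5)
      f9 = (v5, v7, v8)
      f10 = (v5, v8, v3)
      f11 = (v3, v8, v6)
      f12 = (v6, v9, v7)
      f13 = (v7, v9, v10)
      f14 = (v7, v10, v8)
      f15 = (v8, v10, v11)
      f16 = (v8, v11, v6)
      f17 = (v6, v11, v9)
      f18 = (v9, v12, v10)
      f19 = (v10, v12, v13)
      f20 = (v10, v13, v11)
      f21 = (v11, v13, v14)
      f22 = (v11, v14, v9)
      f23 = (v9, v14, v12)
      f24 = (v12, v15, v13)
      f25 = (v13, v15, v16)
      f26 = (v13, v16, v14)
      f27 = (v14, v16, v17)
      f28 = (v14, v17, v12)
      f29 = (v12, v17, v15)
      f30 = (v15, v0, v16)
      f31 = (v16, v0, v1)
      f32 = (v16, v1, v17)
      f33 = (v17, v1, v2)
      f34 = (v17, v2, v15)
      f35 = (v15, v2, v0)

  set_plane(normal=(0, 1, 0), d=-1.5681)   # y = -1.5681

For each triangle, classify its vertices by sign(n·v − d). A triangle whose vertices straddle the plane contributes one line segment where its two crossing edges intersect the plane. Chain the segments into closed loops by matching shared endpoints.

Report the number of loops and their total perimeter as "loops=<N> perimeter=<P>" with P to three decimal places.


loops=1 perimeter=6.205

Straddling triangles (10 of 36):
  (v9,v12,v10) [+-+] → (-1.46467, -1.5681, 0)–(-1.28766, -1.5681, 0.10219)  len=0.2044
  (v10,v12,v13) [+-+] → (-1.28766, -1.5681, 0.10219)–(-0.905323, -1.5681, 0.322933)  len=0.4415
  (v9,v14,v12) [++-] → (-0.905323, -1.5681, -0.322933)–(-1.46467, -1.5681, 0)  len=0.6459
  (v12,v15,v13) [--+] → (-0.30288, -1.5681, 0.322933)–(-0.905323, -1.5681, 0.322933)  len=0.6024
  (v13,v15,v16) [+-+] → (-0.30288, -1.5681, 0.322933)–(0.905323, -1.5681, 0.322933)  len=1.2082
  (v14,v17,v12) [++-] → (0.30288, -1.5681, -0.322933)–(-0.905323, -1.5681, -0.322933)  len=1.2082
  (v12,v17,v15) [-+-] → (0.30288, -1.5681, -0.322933)–(0.905323, -1.5681, -0.322933)  len=0.6024
  (v15,v0,v16) [-++] → (1.46467, -1.5681, 0)–(0.905323, -1.5681, 0.322933)  len=0.6459
  (v17,v2,v15) [++-] → (1.28766, -1.5681, -0.10219)–(0.905323, -1.5681, -0.322933)  len=0.4415
  (v15,v2,v0) [-++] → (1.28766, -1.5681, -0.10219)–(1.46467, -1.5681, 0)  len=0.2044

Chained into 1 loop(s):
  loop 1: 10 segments, perimeter = 6.2048
Total perimeter = 6.205


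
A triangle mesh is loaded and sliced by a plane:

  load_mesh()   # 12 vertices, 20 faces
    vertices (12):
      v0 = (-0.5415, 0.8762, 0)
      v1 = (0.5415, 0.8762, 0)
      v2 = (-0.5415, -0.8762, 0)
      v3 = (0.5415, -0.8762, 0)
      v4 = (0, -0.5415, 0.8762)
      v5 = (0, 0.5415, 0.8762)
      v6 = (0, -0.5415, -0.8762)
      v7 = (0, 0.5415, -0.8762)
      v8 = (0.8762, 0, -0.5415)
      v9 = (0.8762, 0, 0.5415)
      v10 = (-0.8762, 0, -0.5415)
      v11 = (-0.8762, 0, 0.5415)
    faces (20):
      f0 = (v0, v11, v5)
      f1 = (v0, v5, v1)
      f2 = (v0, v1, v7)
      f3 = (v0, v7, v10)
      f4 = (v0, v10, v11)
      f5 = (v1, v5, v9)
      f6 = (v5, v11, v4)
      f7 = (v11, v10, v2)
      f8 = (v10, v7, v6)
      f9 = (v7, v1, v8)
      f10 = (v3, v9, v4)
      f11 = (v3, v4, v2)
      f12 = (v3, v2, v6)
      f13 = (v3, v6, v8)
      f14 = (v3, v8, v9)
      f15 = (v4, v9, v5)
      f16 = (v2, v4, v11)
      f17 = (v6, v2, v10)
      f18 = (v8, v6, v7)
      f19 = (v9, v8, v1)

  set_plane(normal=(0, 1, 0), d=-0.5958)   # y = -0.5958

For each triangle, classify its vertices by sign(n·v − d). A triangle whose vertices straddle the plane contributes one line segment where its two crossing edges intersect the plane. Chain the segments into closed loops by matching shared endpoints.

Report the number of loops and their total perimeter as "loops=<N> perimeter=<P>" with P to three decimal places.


loops=1 perimeter=4.217

Straddling triangles (8 of 20):
  (v11,v10,v2) [++-] → (-0.64861, -0.5958, -0.17329)–(-0.64861, -0.5958, 0.17329)  len=0.3466
  (v3,v9,v4) [-++] → (0.64861, -0.5958, 0.17329)–(0.0878502, -0.5958, 0.73405)  len=0.7930
  (v3,v4,v2) [-+-] → (0.0878502, -0.5958, 0.73405)–(-0.0878502, -0.5958, 0.73405)  len=0.1757
  (v3,v2,v6) [--+] → (-0.0878502, -0.5958, -0.73405)–(0.0878502, -0.5958, -0.73405)  len=0.1757
  (v3,v6,v8) [-++] → (0.0878502, -0.5958, -0.73405)–(0.64861, -0.5958, -0.17329)  len=0.7930
  (v3,v8,v9) [-++] → (0.64861, -0.5958, -0.17329)–(0.64861, -0.5958, 0.17329)  len=0.3466
  (v2,v4,v11) [-++] → (-0.0878502, -0.5958, 0.73405)–(-0.64861, -0.5958, 0.17329)  len=0.7930
  (v6,v2,v10) [+-+] → (-0.0878502, -0.5958, -0.73405)–(-0.64861, -0.5958, -0.17329)  len=0.7930

Chained into 1 loop(s):
  loop 1: 8 segments, perimeter = 4.2167
Total perimeter = 4.217


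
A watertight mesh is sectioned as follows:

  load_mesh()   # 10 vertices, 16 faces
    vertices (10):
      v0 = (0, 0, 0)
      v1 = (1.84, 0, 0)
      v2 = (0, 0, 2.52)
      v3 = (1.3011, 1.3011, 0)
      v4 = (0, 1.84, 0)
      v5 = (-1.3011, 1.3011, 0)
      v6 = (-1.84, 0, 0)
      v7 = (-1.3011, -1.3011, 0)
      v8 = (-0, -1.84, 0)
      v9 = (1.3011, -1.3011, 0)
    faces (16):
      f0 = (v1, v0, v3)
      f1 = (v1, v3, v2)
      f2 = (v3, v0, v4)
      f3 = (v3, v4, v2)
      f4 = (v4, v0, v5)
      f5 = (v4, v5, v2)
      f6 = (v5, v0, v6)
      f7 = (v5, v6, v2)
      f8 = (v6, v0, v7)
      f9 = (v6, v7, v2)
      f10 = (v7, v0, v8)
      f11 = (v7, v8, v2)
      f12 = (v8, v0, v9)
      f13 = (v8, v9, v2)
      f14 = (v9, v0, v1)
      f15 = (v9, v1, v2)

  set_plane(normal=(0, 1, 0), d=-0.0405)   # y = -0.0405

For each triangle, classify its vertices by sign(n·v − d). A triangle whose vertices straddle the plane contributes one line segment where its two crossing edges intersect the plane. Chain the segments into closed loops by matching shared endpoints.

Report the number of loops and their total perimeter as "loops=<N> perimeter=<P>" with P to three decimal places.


loops=1 perimeter=9.786

Straddling triangles (8 of 16):
  (v6,v0,v7) [++-] → (-0.0405, -0.0405, 0)–(-1.82323, -0.0405, 0)  len=1.7827
  (v6,v7,v2) [+-+] → (-1.82323, -0.0405, 0)–(-0.0405, -0.0405, 2.44156)  len=3.0231
  (v7,v0,v8) [-+-] → (-0.0405, -0.0405, 0)–(0, -0.0405, 0)  len=0.0405
  (v7,v8,v2) [--+] → (0, -0.0405, 2.46453)–(-0.0405, -0.0405, 2.44156)  len=0.0466
  (v8,v0,v9) [-+-] → (0, -0.0405, 0)–(0.0405, -0.0405, 0)  len=0.0405
  (v8,v9,v2) [--+] → (0.0405, -0.0405, 2.44156)–(0, -0.0405, 2.46453)  len=0.0466
  (v9,v0,v1) [-++] → (0.0405, -0.0405, 0)–(1.82323, -0.0405, 0)  len=1.7827
  (v9,v1,v2) [-++] → (1.82323, -0.0405, 0)–(0.0405, -0.0405, 2.44156)  len=3.0231

Chained into 1 loop(s):
  loop 1: 8 segments, perimeter = 9.7858
Total perimeter = 9.786


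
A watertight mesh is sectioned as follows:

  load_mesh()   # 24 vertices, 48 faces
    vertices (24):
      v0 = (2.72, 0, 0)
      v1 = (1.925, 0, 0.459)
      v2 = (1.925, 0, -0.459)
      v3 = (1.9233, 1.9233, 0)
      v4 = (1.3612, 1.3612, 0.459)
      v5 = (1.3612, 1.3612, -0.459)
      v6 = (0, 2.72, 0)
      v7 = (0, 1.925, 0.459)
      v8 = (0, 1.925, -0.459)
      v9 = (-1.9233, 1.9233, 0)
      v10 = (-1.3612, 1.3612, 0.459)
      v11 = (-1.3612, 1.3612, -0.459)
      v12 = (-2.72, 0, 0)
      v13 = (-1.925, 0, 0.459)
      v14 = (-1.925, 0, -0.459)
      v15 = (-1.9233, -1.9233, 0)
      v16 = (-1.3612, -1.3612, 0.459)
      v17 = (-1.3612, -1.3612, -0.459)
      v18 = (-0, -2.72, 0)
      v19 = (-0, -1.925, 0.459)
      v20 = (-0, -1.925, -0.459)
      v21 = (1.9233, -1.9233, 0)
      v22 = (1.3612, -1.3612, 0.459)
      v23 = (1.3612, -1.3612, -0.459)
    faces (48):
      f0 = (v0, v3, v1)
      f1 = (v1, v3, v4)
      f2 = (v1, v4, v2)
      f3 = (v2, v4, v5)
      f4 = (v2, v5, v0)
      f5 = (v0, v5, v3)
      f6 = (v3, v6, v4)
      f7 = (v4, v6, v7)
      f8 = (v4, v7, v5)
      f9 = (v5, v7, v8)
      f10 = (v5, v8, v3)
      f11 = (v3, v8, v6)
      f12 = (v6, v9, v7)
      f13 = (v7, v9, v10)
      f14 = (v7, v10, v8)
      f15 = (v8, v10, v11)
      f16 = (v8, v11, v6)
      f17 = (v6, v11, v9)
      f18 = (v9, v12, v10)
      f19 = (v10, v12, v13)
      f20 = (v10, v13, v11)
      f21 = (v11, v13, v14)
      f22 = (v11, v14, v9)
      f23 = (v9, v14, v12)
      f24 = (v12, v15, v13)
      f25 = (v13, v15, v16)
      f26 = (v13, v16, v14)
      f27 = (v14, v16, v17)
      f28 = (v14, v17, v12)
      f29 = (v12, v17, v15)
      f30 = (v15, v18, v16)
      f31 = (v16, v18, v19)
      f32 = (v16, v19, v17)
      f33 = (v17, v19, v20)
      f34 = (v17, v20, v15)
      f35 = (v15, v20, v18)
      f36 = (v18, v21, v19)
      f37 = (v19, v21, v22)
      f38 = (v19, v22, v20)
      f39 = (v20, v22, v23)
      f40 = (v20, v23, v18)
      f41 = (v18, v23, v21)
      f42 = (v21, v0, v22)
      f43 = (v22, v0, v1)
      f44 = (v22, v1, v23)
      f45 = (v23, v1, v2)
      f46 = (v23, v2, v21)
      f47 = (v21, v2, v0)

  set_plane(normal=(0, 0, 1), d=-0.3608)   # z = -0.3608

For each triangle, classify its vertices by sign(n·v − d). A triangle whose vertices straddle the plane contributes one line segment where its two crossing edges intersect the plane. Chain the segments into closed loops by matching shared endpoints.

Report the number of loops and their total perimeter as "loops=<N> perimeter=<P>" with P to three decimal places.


Straddling triangles (32 of 48):
  (v1,v4,v2) [++-] → (1.86469, 0.14561, -0.3608)–(1.925, 0, -0.3608)  len=0.1576
  (v2,v4,v5) [-+-] → (1.86469, 0.14561, -0.3608)–(1.3612, 1.3612, -0.3608)  len=1.3157
  (v2,v5,v0) [--+] → (1.65191, 1.06998, -0.3608)–(2.09508, 0, -0.3608)  len=1.1581
  (v0,v5,v3) [+-+] → (1.65191, 1.06998, -0.3608)–(1.48146, 1.48146, -0.3608)  len=0.4454
  (v4,v7,v5) [++-] → (1.21559, 1.42151, -0.3608)–(1.3612, 1.3612, -0.3608)  len=0.1576
  (v5,v7,v8) [-+-] → (1.21559, 1.42151, -0.3608)–(0, 1.925, -0.3608)  len=1.3157
  (v5,v8,v3) [--+] → (0.411477, 1.92464, -0.3608)–(1.48146, 1.48146, -0.3608)  len=1.1581
  (v3,v8,v6) [+-+] → (0.411477, 1.92464, -0.3608)–(0, 2.09508, -0.3608)  len=0.4454
  (v7,v10,v8) [++-] → (-0.14561, 1.86469, -0.3608)–(0, 1.925, -0.3608)  len=0.1576
  (v8,v10,v11) [-+-] → (-0.14561, 1.86469, -0.3608)–(-1.3612, 1.3612, -0.3608)  len=1.3157
  (v8,v11,v6) [--+] → (-1.06998, 1.65191, -0.3608)–(0, 2.09508, -0.3608)  len=1.1581
  (v6,v11,v9) [+-+] → (-1.06998, 1.65191, -0.3608)–(-1.48146, 1.48146, -0.3608)  len=0.4454
  (v10,v13,v11) [++-] → (-1.42151, 1.21559, -0.3608)–(-1.3612, 1.3612, -0.3608)  len=0.1576
  (v11,v13,v14) [-+-] → (-1.42151, 1.21559, -0.3608)–(-1.925, 0, -0.3608)  len=1.3157
  (v11,v14,v9) [--+] → (-1.92464, 0.411477, -0.3608)–(-1.48146, 1.48146, -0.3608)  len=1.1581
  (v9,v14,v12) [+-+] → (-1.92464, 0.411477, -0.3608)–(-2.09508, 0, -0.3608)  len=0.4454
  (v13,v16,v14) [++-] → (-1.86469, -0.14561, -0.3608)–(-1.925, 0, -0.3608)  len=0.1576
  (v14,v16,v17) [-+-] → (-1.86469, -0.14561, -0.3608)–(-1.3612, -1.3612, -0.3608)  len=1.3157
  (v14,v17,v12) [--+] → (-1.65191, -1.06998, -0.3608)–(-2.09508, 0, -0.3608)  len=1.1581
  (v12,v17,v15) [+-+] → (-1.65191, -1.06998, -0.3608)–(-1.48146, -1.48146, -0.3608)  len=0.4454
  (v16,v19,v17) [++-] → (-1.21559, -1.42151, -0.3608)–(-1.3612, -1.3612, -0.3608)  len=0.1576
  (v17,v19,v20) [-+-] → (-1.21559, -1.42151, -0.3608)–(0, -1.925, -0.3608)  len=1.3157
  (v17,v20,v15) [--+] → (-0.411477, -1.92464, -0.3608)–(-1.48146, -1.48146, -0.3608)  len=1.1581
  (v15,v20,v18) [+-+] → (-0.411477, -1.92464, -0.3608)–(0, -2.09508, -0.3608)  len=0.4454
  (v19,v22,v20) [++-] → (0.14561, -1.86469, -0.3608)–(0, -1.925, -0.3608)  len=0.1576
  (v20,v22,v23) [-+-] → (0.14561, -1.86469, -0.3608)–(1.3612, -1.3612, -0.3608)  len=1.3157
  (v20,v23,v18) [--+] → (1.06998, -1.65191, -0.3608)–(0, -2.09508, -0.3608)  len=1.1581
  (v18,v23,v21) [+-+] → (1.06998, -1.65191, -0.3608)–(1.48146, -1.48146, -0.3608)  len=0.4454
  (v22,v1,v23) [++-] → (1.42151, -1.21559, -0.3608)–(1.3612, -1.3612, -0.3608)  len=0.1576
  (v23,v1,v2) [-+-] → (1.42151, -1.21559, -0.3608)–(1.925, 0, -0.3608)  len=1.3157
  (v23,v2,v21) [--+] → (1.92464, -0.411477, -0.3608)–(1.48146, -1.48146, -0.3608)  len=1.1581
  (v21,v2,v0) [+-+] → (1.92464, -0.411477, -0.3608)–(2.09508, 0, -0.3608)  len=0.4454

Chained into 2 loop(s):
  loop 1: 16 segments, perimeter = 11.7867
  loop 2: 16 segments, perimeter = 12.8281
Total perimeter = 24.615

loops=2 perimeter=24.615


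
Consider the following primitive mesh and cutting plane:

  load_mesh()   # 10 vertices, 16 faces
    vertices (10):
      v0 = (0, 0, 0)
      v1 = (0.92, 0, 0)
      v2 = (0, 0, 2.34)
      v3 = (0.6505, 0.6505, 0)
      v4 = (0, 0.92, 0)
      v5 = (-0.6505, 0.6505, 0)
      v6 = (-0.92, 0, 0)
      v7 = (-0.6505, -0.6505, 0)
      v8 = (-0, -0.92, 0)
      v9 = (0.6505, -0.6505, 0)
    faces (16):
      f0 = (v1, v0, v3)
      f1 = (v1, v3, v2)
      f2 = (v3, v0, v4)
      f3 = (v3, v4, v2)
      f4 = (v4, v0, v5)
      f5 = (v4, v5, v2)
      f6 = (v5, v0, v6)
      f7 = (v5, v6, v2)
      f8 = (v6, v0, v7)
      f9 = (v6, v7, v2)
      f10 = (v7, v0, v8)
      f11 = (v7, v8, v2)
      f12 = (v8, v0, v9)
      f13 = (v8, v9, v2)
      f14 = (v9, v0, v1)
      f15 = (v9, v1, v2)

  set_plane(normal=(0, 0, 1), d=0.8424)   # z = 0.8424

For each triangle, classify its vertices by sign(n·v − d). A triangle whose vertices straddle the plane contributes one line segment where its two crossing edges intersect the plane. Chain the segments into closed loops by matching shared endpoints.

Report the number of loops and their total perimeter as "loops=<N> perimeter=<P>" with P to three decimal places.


loops=1 perimeter=3.605

Straddling triangles (8 of 16):
  (v1,v3,v2) [--+] → (0.41632, 0.41632, 0.8424)–(0.5888, 0, 0.8424)  len=0.4506
  (v3,v4,v2) [--+] → (0, 0.5888, 0.8424)–(0.41632, 0.41632, 0.8424)  len=0.4506
  (v4,v5,v2) [--+] → (-0.41632, 0.41632, 0.8424)–(0, 0.5888, 0.8424)  len=0.4506
  (v5,v6,v2) [--+] → (-0.5888, 0, 0.8424)–(-0.41632, 0.41632, 0.8424)  len=0.4506
  (v6,v7,v2) [--+] → (-0.41632, -0.41632, 0.8424)–(-0.5888, 0, 0.8424)  len=0.4506
  (v7,v8,v2) [--+] → (0, -0.5888, 0.8424)–(-0.41632, -0.41632, 0.8424)  len=0.4506
  (v8,v9,v2) [--+] → (0.41632, -0.41632, 0.8424)–(0, -0.5888, 0.8424)  len=0.4506
  (v9,v1,v2) [--+] → (0.5888, 0, 0.8424)–(0.41632, -0.41632, 0.8424)  len=0.4506

Chained into 1 loop(s):
  loop 1: 8 segments, perimeter = 3.6051
Total perimeter = 3.605


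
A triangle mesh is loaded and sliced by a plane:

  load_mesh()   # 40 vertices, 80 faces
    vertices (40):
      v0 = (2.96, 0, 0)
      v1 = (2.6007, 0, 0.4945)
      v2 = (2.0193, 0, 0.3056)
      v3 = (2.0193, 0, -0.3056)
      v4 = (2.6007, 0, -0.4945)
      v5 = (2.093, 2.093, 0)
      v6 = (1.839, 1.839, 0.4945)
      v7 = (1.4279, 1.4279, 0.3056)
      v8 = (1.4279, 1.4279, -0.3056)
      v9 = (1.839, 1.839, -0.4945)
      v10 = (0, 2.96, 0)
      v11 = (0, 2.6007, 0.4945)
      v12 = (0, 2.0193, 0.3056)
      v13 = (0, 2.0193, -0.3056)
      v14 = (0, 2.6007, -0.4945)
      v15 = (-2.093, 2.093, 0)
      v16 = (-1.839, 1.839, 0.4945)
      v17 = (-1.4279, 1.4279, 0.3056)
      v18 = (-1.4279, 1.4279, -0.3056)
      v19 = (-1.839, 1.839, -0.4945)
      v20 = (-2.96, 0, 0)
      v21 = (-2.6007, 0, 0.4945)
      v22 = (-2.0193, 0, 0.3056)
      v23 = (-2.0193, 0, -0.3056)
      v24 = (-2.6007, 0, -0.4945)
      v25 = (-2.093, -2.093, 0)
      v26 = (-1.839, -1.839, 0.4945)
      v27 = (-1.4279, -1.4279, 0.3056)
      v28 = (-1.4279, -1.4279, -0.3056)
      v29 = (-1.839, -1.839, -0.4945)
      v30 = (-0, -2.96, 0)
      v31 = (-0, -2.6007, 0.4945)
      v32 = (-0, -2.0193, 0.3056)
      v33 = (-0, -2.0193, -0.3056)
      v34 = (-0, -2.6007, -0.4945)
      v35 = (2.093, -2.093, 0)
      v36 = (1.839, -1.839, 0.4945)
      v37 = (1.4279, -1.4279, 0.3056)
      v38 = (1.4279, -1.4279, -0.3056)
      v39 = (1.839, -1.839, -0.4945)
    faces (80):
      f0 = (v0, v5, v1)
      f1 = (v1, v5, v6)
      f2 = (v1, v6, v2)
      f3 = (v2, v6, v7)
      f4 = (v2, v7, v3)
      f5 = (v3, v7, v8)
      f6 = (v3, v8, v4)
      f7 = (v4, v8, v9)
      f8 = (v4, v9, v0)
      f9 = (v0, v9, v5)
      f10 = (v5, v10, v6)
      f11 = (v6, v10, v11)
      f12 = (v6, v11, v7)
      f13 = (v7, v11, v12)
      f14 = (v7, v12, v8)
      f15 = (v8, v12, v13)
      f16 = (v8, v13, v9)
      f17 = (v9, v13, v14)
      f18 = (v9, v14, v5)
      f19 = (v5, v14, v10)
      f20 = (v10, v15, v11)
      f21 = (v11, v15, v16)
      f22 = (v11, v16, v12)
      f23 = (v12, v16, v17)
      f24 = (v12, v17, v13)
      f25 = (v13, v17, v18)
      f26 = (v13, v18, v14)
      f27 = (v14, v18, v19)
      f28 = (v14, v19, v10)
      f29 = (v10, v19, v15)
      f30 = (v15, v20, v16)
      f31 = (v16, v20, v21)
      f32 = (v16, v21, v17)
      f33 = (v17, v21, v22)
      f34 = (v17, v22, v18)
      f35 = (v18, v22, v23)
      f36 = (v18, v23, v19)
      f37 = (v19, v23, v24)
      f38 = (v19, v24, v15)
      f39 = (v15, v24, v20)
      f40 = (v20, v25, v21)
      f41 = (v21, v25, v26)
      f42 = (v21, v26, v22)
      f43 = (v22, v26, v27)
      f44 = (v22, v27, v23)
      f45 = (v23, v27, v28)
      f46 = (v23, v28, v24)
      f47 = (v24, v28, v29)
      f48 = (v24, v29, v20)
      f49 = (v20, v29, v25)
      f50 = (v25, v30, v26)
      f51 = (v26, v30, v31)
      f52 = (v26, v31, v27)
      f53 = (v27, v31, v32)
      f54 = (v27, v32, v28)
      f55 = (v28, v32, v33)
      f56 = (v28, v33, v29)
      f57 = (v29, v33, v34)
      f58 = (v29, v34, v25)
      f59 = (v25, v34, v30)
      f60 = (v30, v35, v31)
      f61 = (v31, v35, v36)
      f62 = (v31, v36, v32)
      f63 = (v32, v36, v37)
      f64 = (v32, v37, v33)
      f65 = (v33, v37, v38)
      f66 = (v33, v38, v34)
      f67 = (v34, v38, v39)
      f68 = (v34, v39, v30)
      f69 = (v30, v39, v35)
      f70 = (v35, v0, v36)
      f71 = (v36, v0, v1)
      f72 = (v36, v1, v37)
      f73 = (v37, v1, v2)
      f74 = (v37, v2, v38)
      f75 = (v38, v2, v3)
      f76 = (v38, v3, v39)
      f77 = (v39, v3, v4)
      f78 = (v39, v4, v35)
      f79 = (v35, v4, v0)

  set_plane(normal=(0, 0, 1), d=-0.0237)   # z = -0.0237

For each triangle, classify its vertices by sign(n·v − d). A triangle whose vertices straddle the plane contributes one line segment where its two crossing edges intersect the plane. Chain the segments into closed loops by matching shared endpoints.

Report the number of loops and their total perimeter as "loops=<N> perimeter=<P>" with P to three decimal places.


Straddling triangles (32 of 80):
  (v2,v7,v3) [++-] → (1.74653, 0.658581, -0.0237)–(2.0193, 0, -0.0237)  len=0.7128
  (v3,v7,v8) [-+-] → (1.74653, 0.658581, -0.0237)–(1.4279, 1.4279, -0.0237)  len=0.8327
  (v4,v9,v0) [--+] → (2.90627, 0.0881381, -0.0237)–(2.94278, 0, -0.0237)  len=0.0954
  (v0,v9,v5) [+-+] → (2.90627, 0.0881381, -0.0237)–(2.08083, 2.08083, -0.0237)  len=2.1569
  (v7,v12,v8) [++-] → (0.769319, 1.70067, -0.0237)–(1.4279, 1.4279, -0.0237)  len=0.7128
  (v8,v12,v13) [-+-] → (0.769319, 1.70067, -0.0237)–(0, 2.0193, -0.0237)  len=0.8327
  (v9,v14,v5) [--+] → (1.99269, 2.11733, -0.0237)–(2.08083, 2.08083, -0.0237)  len=0.0954
  (v5,v14,v10) [+-+] → (1.99269, 2.11733, -0.0237)–(0, 2.94278, -0.0237)  len=2.1569
  (v12,v17,v13) [++-] → (-0.658581, 1.74653, -0.0237)–(0, 2.0193, -0.0237)  len=0.7128
  (v13,v17,v18) [-+-] → (-0.658581, 1.74653, -0.0237)–(-1.4279, 1.4279, -0.0237)  len=0.8327
  (v14,v19,v10) [--+] → (-0.0881381, 2.90627, -0.0237)–(0, 2.94278, -0.0237)  len=0.0954
  (v10,v19,v15) [+-+] → (-0.0881381, 2.90627, -0.0237)–(-2.08083, 2.08083, -0.0237)  len=2.1569
  (v17,v22,v18) [++-] → (-1.70067, 0.769319, -0.0237)–(-1.4279, 1.4279, -0.0237)  len=0.7128
  (v18,v22,v23) [-+-] → (-1.70067, 0.769319, -0.0237)–(-2.0193, 0, -0.0237)  len=0.8327
  (v19,v24,v15) [--+] → (-2.11733, 1.99269, -0.0237)–(-2.08083, 2.08083, -0.0237)  len=0.0954
  (v15,v24,v20) [+-+] → (-2.11733, 1.99269, -0.0237)–(-2.94278, 0, -0.0237)  len=2.1569
  (v22,v27,v23) [++-] → (-1.74653, -0.658581, -0.0237)–(-2.0193, 0, -0.0237)  len=0.7128
  (v23,v27,v28) [-+-] → (-1.74653, -0.658581, -0.0237)–(-1.4279, -1.4279, -0.0237)  len=0.8327
  (v24,v29,v20) [--+] → (-2.90627, -0.0881381, -0.0237)–(-2.94278, 0, -0.0237)  len=0.0954
  (v20,v29,v25) [+-+] → (-2.90627, -0.0881381, -0.0237)–(-2.08083, -2.08083, -0.0237)  len=2.1569
  (v27,v32,v28) [++-] → (-0.769319, -1.70067, -0.0237)–(-1.4279, -1.4279, -0.0237)  len=0.7128
  (v28,v32,v33) [-+-] → (-0.769319, -1.70067, -0.0237)–(0, -2.0193, -0.0237)  len=0.8327
  (v29,v34,v25) [--+] → (-1.99269, -2.11733, -0.0237)–(-2.08083, -2.08083, -0.0237)  len=0.0954
  (v25,v34,v30) [+-+] → (-1.99269, -2.11733, -0.0237)–(0, -2.94278, -0.0237)  len=2.1569
  (v32,v37,v33) [++-] → (0.658581, -1.74653, -0.0237)–(0, -2.0193, -0.0237)  len=0.7128
  (v33,v37,v38) [-+-] → (0.658581, -1.74653, -0.0237)–(1.4279, -1.4279, -0.0237)  len=0.8327
  (v34,v39,v30) [--+] → (0.0881381, -2.90627, -0.0237)–(0, -2.94278, -0.0237)  len=0.0954
  (v30,v39,v35) [+-+] → (0.0881381, -2.90627, -0.0237)–(2.08083, -2.08083, -0.0237)  len=2.1569
  (v37,v2,v38) [++-] → (1.70067, -0.769319, -0.0237)–(1.4279, -1.4279, -0.0237)  len=0.7128
  (v38,v2,v3) [-+-] → (1.70067, -0.769319, -0.0237)–(2.0193, 0, -0.0237)  len=0.8327
  (v39,v4,v35) [--+] → (2.11733, -1.99269, -0.0237)–(2.08083, -2.08083, -0.0237)  len=0.0954
  (v35,v4,v0) [+-+] → (2.11733, -1.99269, -0.0237)–(2.94278, 0, -0.0237)  len=2.1569

Chained into 2 loop(s):
  loop 1: 16 segments, perimeter = 12.3642
  loop 2: 16 segments, perimeter = 18.0183
Total perimeter = 30.383

loops=2 perimeter=30.383


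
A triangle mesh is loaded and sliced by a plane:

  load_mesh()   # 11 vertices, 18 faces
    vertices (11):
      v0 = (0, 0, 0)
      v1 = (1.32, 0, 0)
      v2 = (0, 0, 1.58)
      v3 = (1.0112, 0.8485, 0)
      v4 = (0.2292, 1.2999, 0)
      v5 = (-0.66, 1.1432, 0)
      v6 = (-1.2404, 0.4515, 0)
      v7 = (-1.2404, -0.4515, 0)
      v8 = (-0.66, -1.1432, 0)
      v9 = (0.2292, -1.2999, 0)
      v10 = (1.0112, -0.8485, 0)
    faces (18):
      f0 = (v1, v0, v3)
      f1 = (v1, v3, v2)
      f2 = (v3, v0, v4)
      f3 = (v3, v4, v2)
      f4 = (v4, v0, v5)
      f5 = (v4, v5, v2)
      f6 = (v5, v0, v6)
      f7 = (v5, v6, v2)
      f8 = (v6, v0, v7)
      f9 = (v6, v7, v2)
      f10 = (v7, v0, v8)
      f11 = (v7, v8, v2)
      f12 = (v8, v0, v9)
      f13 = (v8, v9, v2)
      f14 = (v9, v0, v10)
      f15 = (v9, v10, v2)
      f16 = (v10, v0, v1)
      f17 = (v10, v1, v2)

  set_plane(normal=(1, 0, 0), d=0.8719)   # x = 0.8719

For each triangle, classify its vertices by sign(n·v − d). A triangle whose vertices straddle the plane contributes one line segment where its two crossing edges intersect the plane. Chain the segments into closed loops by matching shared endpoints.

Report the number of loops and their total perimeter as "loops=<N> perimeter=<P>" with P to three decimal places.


Straddling triangles (8 of 18):
  (v1,v0,v3) [+-+] → (0.8719, 0, 0)–(0.8719, 0.731613, 0)  len=0.7316
  (v1,v3,v2) [++-] → (0.8719, 0.731613, 0.217656)–(0.8719, 0, 0.536362)  len=0.7980
  (v3,v0,v4) [+--] → (0.8719, 0.731613, 0)–(0.8719, 0.928909, 0)  len=0.1973
  (v3,v4,v2) [+--] → (0.8719, 0.928909, 0)–(0.8719, 0.731613, 0.217656)  len=0.2938
  (v9,v0,v10) [--+] → (0.8719, -0.731613, 0)–(0.8719, -0.928909, 0)  len=0.1973
  (v9,v10,v2) [-+-] → (0.8719, -0.928909, 0)–(0.8719, -0.731613, 0.217656)  len=0.2938
  (v10,v0,v1) [+-+] → (0.8719, -0.731613, 0)–(0.8719, 0, 0)  len=0.7316
  (v10,v1,v2) [++-] → (0.8719, 0, 0.536362)–(0.8719, -0.731613, 0.217656)  len=0.7980

Chained into 1 loop(s):
  loop 1: 8 segments, perimeter = 4.0414
Total perimeter = 4.041

loops=1 perimeter=4.041
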